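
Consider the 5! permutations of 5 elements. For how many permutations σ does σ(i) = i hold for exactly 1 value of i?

Choose which one of the 5 is fixed: C(5,1) = 5.
The remaining 4 must be deranged: !4 = 9.
Total: 5 × 9 = 45.

45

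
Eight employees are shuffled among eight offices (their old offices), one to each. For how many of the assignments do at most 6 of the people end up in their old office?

Sum C(8,i)·!(8-i) for i = 0..6:
  i=0: C(8,0)·!8 = 1·14833 = 14833
  i=1: C(8,1)·!7 = 8·1854 = 14832
  i=2: C(8,2)·!6 = 28·265 = 7420
  i=3: C(8,3)·!5 = 56·44 = 2464
  i=4: C(8,4)·!4 = 70·9 = 630
  i=5: C(8,5)·!3 = 56·2 = 112
  i=6: C(8,6)·!2 = 28·1 = 28
Total = 40319.

40319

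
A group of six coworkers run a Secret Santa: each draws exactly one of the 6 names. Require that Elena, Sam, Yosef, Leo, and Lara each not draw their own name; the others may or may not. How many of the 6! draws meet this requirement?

Inclusion-exclusion on the 5 forbidden self-matches:
Σ_{j=0}^{5} (-1)^j C(5,j)(6-j)!
= C(5,0)·6! - C(5,1)·5! + C(5,2)·4! - C(5,3)·3! + C(5,4)·2! - C(5,5)·1!
= 720 - 600 + 240 - 60 + 10 - 1
= 309

309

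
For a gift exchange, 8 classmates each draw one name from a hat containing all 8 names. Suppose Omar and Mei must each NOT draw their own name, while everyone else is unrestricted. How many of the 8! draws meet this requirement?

30960

Let A_j be the event that the j-th constrained one is fixed. By inclusion-exclusion over the 2 events:
Σ_{j=0}^{2} (-1)^j C(2,j)(8-j)!
= C(2,0)·8! - C(2,1)·7! + C(2,2)·6!
= 40320 - 10080 + 720
= 30960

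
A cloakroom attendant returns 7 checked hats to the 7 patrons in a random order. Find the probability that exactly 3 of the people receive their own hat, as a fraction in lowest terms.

1/16

Favorable outcomes: C(7,3)·!4 = 35·9 = 315.
Total outcomes: 7! = 5040.
Probability = 315/5040 = 1/16.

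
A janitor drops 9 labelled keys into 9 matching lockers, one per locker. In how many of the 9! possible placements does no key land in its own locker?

133496

Recurrence: !9 = 9·!8 + (-1)^9.
!9 = 9·14833 - 1 = 133496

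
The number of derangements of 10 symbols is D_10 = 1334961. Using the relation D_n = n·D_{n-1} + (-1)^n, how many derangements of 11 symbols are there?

D_11 = 11·1334961 - 1 = 14684570.

14684570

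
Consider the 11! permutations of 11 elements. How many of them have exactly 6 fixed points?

20328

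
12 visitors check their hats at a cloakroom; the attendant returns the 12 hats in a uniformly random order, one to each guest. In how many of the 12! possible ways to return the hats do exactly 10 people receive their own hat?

Pick the 10 fixed positions: C(12,10) = 66 ways.
The remaining 2 must be deranged: !2 = 1.
Total: 66 × 1 = 66.

66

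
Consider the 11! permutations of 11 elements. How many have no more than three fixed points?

# with exactly i fixed is C(11,i)·!(11-i); sum over i=0..3:
  i=0: C(11,0)·!11 = 1·14684570 = 14684570
  i=1: C(11,1)·!10 = 11·1334961 = 14684571
  i=2: C(11,2)·!9 = 55·133496 = 7342280
  i=3: C(11,3)·!8 = 165·14833 = 2447445
Total = 39158866.

39158866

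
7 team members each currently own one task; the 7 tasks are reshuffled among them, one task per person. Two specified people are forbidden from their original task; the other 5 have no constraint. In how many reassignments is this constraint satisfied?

Let A_j be the event that the j-th constrained one is fixed. By inclusion-exclusion over the 2 events:
Σ_{j=0}^{2} (-1)^j C(2,j)(7-j)!
= C(2,0)·7! - C(2,1)·6! + C(2,2)·5!
= 5040 - 1440 + 120
= 3720

3720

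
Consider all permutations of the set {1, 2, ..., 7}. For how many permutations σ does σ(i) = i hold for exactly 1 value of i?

1855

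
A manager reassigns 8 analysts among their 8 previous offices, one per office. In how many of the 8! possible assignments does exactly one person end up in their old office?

Choose which one of the 8 is fixed: C(8,1) = 8.
The other 7 form a derangement: !7 = 1854.
Total: 8 × 1854 = 14832.

14832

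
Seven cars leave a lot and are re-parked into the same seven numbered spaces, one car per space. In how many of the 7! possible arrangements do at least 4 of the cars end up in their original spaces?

Sum C(7,i)·!(7-i) for i = 4..7:
  i=4: C(7,4)·!3 = 35·2 = 70
  i=5: C(7,5)·!2 = 21·1 = 21
  i=6: C(7,6)·!1 = 7·0 = 0
  i=7: C(7,7)·!0 = 1·1 = 1
Total = 92.

92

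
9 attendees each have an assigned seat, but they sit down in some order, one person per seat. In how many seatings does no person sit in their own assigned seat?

Recurrence: !9 = 8·(!8 + !7).
!9 = 8·(14833 + 1854) = 8·16687 = 133496

133496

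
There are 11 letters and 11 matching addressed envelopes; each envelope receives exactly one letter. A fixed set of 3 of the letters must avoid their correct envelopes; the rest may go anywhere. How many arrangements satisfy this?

30078720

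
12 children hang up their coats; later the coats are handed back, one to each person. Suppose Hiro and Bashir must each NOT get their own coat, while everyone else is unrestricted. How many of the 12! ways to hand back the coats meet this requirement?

402796800

Let A_j be the event that the j-th constrained one is fixed. By inclusion-exclusion over the 2 events:
Σ_{j=0}^{2} (-1)^j C(2,j)(12-j)!
= C(2,0)·12! - C(2,1)·11! + C(2,2)·10!
= 479001600 - 79833600 + 3628800
= 402796800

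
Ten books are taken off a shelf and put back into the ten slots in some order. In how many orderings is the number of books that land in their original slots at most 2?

Sum C(10,i)·!(10-i) for i = 0..2:
  i=0: C(10,0)·!10 = 1·1334961 = 1334961
  i=1: C(10,1)·!9 = 10·133496 = 1334960
  i=2: C(10,2)·!8 = 45·14833 = 667485
Total = 3337406.

3337406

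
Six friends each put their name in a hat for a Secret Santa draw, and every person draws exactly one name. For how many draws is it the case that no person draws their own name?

265

!6 is the nearest integer to 6!/e.
6! = 720, and 720/e ≈ 264.87, so !6 = 265.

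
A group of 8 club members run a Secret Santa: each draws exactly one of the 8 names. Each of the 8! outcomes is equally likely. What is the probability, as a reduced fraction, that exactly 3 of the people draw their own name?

11/180

Favorable outcomes: C(8,3)·!5 = 56·44 = 2464.
Total outcomes: 8! = 40320.
Probability = 2464/40320 = 11/180.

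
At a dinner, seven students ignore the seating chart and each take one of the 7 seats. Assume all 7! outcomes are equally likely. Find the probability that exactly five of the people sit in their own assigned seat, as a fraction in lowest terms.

1/240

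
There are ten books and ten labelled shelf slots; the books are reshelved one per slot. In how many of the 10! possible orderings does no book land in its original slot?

The subfactorial !10 = [10!/e] (nearest integer).
10! = 3628800, and 3628800/e ≈ 1334960.92, so !10 = 1334961.

1334961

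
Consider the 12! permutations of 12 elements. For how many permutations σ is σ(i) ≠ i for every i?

176214841

Recurrence: !12 = 11·(!11 + !10).
!12 = 11·(14684570 + 1334961) = 11·16019531 = 176214841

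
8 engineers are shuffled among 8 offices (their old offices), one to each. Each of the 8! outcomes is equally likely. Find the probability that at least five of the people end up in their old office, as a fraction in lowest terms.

Favorable outcomes: Σ_{i≥5} C(8,i)·!(8-i) = 56·2 + 28·1 + 8·0 + 1·1 = 141.
Total outcomes: 8! = 40320.
Probability = 141/40320 = 47/13440.

47/13440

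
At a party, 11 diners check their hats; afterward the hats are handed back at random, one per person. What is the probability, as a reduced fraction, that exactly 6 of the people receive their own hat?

11/21600

Favorable outcomes: C(11,6)·!5 = 462·44 = 20328.
Total outcomes: 11! = 39916800.
Probability = 20328/39916800 = 11/21600.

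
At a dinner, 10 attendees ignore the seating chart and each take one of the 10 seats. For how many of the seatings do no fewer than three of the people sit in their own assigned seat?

291394

# with exactly i fixed is C(10,i)·!(10-i); sum over i=3..10:
  i=3: C(10,3)·!7 = 120·1854 = 222480
  i=4: C(10,4)·!6 = 210·265 = 55650
  i=5: C(10,5)·!5 = 252·44 = 11088
  i=6: C(10,6)·!4 = 210·9 = 1890
  i=7: C(10,7)·!3 = 120·2 = 240
  i=8: C(10,8)·!2 = 45·1 = 45
  i=9: C(10,9)·!1 = 10·0 = 0
  i=10: C(10,10)·!0 = 1·1 = 1
Total = 291394.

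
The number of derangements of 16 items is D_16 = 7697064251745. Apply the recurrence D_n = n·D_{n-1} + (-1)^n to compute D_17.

130850092279664

D_17 = 17·7697064251745 - 1 = 130850092279664.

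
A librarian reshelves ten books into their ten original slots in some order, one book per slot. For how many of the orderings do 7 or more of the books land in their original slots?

286

# with exactly i fixed is C(10,i)·!(10-i); sum over i=7..10:
  i=7: C(10,7)·!3 = 120·2 = 240
  i=8: C(10,8)·!2 = 45·1 = 45
  i=9: C(10,9)·!1 = 10·0 = 0
  i=10: C(10,10)·!0 = 1·1 = 1
Total = 286.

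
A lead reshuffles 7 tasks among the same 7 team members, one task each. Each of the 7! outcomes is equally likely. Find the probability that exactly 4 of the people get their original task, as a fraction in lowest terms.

Favorable outcomes: C(7,4)·!3 = 35·2 = 70.
Total outcomes: 7! = 5040.
Probability = 70/5040 = 1/72.

1/72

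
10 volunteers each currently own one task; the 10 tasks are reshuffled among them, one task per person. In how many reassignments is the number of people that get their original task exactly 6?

1890

Choose which 6 of the 10 are fixed: C(10,6) = 210.
The remaining 4 must be deranged: !4 = 9.
Total: 210 × 9 = 1890.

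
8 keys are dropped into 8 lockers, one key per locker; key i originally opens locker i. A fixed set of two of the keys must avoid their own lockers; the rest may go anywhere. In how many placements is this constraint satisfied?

Inclusion-exclusion on the 2 forbidden self-matches:
Σ_{j=0}^{2} (-1)^j C(2,j)(8-j)!
= C(2,0)·8! - C(2,1)·7! + C(2,2)·6!
= 40320 - 10080 + 720
= 30960

30960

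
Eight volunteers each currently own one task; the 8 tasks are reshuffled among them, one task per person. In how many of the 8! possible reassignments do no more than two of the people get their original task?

37085

# with exactly i fixed is C(8,i)·!(8-i); sum over i=0..2:
  i=0: C(8,0)·!8 = 1·14833 = 14833
  i=1: C(8,1)·!7 = 8·1854 = 14832
  i=2: C(8,2)·!6 = 28·265 = 7420
Total = 37085.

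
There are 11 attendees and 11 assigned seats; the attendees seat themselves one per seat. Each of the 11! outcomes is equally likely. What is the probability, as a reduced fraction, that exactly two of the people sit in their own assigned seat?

Favorable outcomes: C(11,2)·!9 = 55·133496 = 7342280.
Total outcomes: 11! = 39916800.
Probability = 7342280/39916800 = 16687/90720.

16687/90720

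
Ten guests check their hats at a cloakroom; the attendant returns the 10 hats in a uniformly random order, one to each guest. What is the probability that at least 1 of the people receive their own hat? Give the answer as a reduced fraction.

28319/44800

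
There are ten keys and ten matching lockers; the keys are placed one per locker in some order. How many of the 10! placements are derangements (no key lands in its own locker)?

The subfactorial !10 = [10!/e] (nearest integer).
10! = 3628800, and 3628800/e ≈ 1334960.92, so !10 = 1334961.

1334961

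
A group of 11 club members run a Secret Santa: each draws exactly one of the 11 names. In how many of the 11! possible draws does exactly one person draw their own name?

Choose which one of the 11 is fixed: C(11,1) = 11.
The other 10 form a derangement: !10 = 1334961.
Total: 11 × 1334961 = 14684571.

14684571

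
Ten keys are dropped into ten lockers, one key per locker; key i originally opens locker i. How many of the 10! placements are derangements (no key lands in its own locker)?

1334961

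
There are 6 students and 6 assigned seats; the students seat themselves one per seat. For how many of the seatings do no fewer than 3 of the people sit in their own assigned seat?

56

# with exactly i fixed is C(6,i)·!(6-i); sum over i=3..6:
  i=3: C(6,3)·!3 = 20·2 = 40
  i=4: C(6,4)·!2 = 15·1 = 15
  i=5: C(6,5)·!1 = 6·0 = 0
  i=6: C(6,6)·!0 = 1·1 = 1
Total = 56.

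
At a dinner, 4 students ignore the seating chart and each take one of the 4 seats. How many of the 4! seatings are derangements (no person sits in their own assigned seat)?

9

Recurrence: !4 = 4·!3 + (-1)^4.
!4 = 4·2 + 1 = 9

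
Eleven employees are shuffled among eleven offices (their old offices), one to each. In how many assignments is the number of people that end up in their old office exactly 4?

611820

Pick the 4 fixed positions: C(11,4) = 330 ways.
The remaining 7 must be deranged: !7 = 1854.
Total: 330 × 1854 = 611820.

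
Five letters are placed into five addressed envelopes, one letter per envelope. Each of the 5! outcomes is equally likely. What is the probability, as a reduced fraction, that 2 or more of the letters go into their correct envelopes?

Favorable outcomes: Σ_{i≥2} C(5,i)·!(5-i) = 10·2 + 10·1 + 5·0 + 1·1 = 31.
Total outcomes: 5! = 120.
Probability = 31/120 = 31/120.

31/120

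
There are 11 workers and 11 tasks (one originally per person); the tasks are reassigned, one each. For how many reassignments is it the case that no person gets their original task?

Use !n = (n-1)(!(n-1) + !(n-2)).
!11 = 10·(1334961 + 133496) = 10·1468457 = 14684570

14684570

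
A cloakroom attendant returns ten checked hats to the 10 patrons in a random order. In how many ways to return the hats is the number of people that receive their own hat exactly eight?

45

Pick the 8 fixed positions: C(10,8) = 45 ways.
The other 2 form a derangement: !2 = 1.
Total: 45 × 1 = 45.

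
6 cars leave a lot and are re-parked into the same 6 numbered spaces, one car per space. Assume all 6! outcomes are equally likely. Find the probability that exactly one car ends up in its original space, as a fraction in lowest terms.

Favorable outcomes: C(6,1)·!5 = 6·44 = 264.
Total outcomes: 6! = 720.
Probability = 264/720 = 11/30.

11/30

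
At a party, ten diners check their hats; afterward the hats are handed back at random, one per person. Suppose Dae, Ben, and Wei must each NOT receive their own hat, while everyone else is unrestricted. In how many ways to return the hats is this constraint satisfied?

2656080

Let A_j be the event that the j-th constrained one is fixed. By inclusion-exclusion over the 3 events:
Σ_{j=0}^{3} (-1)^j C(3,j)(10-j)!
= C(3,0)·10! - C(3,1)·9! + C(3,2)·8! - C(3,3)·7!
= 3628800 - 1088640 + 120960 - 5040
= 2656080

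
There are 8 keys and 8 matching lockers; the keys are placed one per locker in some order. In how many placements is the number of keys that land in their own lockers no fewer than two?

10655

# with exactly i fixed is C(8,i)·!(8-i); sum over i=2..8:
  i=2: C(8,2)·!6 = 28·265 = 7420
  i=3: C(8,3)·!5 = 56·44 = 2464
  i=4: C(8,4)·!4 = 70·9 = 630
  i=5: C(8,5)·!3 = 56·2 = 112
  i=6: C(8,6)·!2 = 28·1 = 28
  i=7: C(8,7)·!1 = 8·0 = 0
  i=8: C(8,8)·!0 = 1·1 = 1
Total = 10655.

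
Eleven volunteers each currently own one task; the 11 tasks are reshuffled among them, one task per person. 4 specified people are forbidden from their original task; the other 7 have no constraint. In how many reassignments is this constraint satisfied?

27422640

Inclusion-exclusion on the 4 forbidden self-matches:
Σ_{j=0}^{4} (-1)^j C(4,j)(11-j)!
= C(4,0)·11! - C(4,1)·10! + C(4,2)·9! - C(4,3)·8! + C(4,4)·7!
= 39916800 - 14515200 + 2177280 - 161280 + 5040
= 27422640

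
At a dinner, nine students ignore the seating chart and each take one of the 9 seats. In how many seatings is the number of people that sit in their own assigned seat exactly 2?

66744

Pick the 2 fixed positions: C(9,2) = 36 ways.
The remaining 7 must be deranged: !7 = 1854.
Total: 36 × 1854 = 66744.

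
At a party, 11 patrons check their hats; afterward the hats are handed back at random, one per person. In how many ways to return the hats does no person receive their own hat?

Use !n = n·!(n-1) + (-1)^n.
!11 = 11·1334961 - 1 = 14684570

14684570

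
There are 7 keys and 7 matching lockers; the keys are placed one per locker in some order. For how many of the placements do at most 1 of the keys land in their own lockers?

Sum C(7,i)·!(7-i) for i = 0..1:
  i=0: C(7,0)·!7 = 1·1854 = 1854
  i=1: C(7,1)·!6 = 7·265 = 1855
Total = 3709.

3709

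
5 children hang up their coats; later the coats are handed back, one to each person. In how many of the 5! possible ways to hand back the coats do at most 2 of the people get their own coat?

109

# with exactly i fixed is C(5,i)·!(5-i); sum over i=0..2:
  i=0: C(5,0)·!5 = 1·44 = 44
  i=1: C(5,1)·!4 = 5·9 = 45
  i=2: C(5,2)·!3 = 10·2 = 20
Total = 109.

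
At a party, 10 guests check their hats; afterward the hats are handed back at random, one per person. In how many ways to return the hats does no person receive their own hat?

The subfactorial !10 = [10!/e] (nearest integer).
10! = 3628800, and 3628800/e ≈ 1334960.92, so !10 = 1334961.

1334961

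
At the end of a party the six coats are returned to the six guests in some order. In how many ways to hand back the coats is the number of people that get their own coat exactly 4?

15

Pick the 4 fixed positions: C(6,4) = 15 ways.
The remaining 2 must be deranged: !2 = 1.
Total: 15 × 1 = 15.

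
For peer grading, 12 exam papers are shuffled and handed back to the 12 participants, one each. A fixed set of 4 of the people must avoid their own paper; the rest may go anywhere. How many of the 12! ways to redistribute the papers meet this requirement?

Inclusion-exclusion on the 4 forbidden self-matches:
Σ_{j=0}^{4} (-1)^j C(4,j)(12-j)!
= C(4,0)·12! - C(4,1)·11! + C(4,2)·10! - C(4,3)·9! + C(4,4)·8!
= 479001600 - 159667200 + 21772800 - 1451520 + 40320
= 339696000

339696000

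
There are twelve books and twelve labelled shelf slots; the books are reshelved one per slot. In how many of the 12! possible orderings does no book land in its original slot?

By inclusion-exclusion, !12 = Σ (-1)^k · 12!/k! for k=0..12
= 12! - 12!/1! + 12!/2! - 12!/3! + 12!/4! - 12!/5! + 12!/6! - 12!/7! + 12!/8! - 12!/9! + 12!/10! - 12!/11! + 12!/12!
= 479001600 - 479001600 + 239500800 - 79833600 + 19958400 - 3991680 + 665280 - 95040 + 11880 - 1320 + 132 - 12 + 1
= 176214841

176214841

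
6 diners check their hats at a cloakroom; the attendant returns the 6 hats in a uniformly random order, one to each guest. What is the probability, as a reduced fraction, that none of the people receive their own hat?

53/144

Favorable outcomes: !6 = 265.
Total outcomes: 6! = 720.
Probability = 265/720 = 53/144.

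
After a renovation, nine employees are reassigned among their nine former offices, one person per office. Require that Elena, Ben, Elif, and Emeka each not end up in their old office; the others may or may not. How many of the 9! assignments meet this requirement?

Inclusion-exclusion on the 4 forbidden self-matches:
Σ_{j=0}^{4} (-1)^j C(4,j)(9-j)!
= C(4,0)·9! - C(4,1)·8! + C(4,2)·7! - C(4,3)·6! + C(4,4)·5!
= 362880 - 161280 + 30240 - 2880 + 120
= 229080

229080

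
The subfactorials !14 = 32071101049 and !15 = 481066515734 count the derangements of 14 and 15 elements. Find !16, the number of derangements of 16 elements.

!16 = (16-1)·(!15 + !14) = 15·(481066515734 + 32071101049) = 15·513137616783 = 7697064251745.

7697064251745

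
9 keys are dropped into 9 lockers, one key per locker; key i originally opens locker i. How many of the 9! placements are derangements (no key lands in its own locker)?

By inclusion-exclusion, !9 = Σ (-1)^k · 9!/k! for k=0..9
= 9! - 9!/1! + 9!/2! - 9!/3! + 9!/4! - 9!/5! + 9!/6! - 9!/7! + 9!/8! - 9!/9!
= 362880 - 362880 + 181440 - 60480 + 15120 - 3024 + 504 - 72 + 9 - 1
= 133496

133496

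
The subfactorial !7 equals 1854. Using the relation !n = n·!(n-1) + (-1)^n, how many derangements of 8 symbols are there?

14833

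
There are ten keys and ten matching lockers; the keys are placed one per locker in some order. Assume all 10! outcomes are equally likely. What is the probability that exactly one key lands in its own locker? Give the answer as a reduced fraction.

16687/45360

Favorable outcomes: C(10,1)·!9 = 10·133496 = 1334960.
Total outcomes: 10! = 3628800.
Probability = 1334960/3628800 = 16687/45360.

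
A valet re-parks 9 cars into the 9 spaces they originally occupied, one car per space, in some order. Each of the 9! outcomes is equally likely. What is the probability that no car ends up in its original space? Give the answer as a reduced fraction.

Favorable outcomes: !9 = 133496.
Total outcomes: 9! = 362880.
Probability = 133496/362880 = 16687/45360.

16687/45360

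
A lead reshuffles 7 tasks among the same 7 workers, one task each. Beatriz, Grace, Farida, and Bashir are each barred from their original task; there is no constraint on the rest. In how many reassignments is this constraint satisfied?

2790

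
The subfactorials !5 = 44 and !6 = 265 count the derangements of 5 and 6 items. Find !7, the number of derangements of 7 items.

!7 = (7-1)·(!6 + !5) = 6·(265 + 44) = 6·309 = 1854.

1854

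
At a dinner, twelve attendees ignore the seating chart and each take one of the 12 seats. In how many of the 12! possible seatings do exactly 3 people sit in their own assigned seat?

29369120

Pick the 3 fixed positions: C(12,3) = 220 ways.
The remaining 9 must be deranged: !9 = 133496.
Total: 220 × 133496 = 29369120.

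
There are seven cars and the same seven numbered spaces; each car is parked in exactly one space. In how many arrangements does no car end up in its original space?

1854

!7 is the nearest integer to 7!/e.
7! = 5040, and 5040/e ≈ 1854.11, so !7 = 1854.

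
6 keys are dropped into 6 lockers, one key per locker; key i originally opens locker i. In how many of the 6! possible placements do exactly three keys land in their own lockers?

40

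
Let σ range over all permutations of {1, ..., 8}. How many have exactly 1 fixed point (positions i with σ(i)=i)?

14832

Pick the single fixed position: C(8,1) = 8 ways.
The other 7 form a derangement: !7 = 1854.
Total: 8 × 1854 = 14832.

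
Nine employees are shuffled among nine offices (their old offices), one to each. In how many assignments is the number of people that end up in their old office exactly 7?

Pick the 7 fixed positions: C(9,7) = 36 ways.
The remaining 2 must be deranged: !2 = 1.
Total: 36 × 1 = 36.

36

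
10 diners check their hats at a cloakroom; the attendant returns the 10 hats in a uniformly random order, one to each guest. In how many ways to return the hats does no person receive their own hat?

1334961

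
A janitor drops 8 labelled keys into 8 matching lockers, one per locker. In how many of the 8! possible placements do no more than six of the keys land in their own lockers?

40319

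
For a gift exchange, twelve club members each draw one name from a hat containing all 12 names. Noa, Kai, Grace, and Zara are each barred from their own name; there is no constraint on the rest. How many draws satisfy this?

Inclusion-exclusion on the 4 forbidden self-matches:
Σ_{j=0}^{4} (-1)^j C(4,j)(12-j)!
= C(4,0)·12! - C(4,1)·11! + C(4,2)·10! - C(4,3)·9! + C(4,4)·8!
= 479001600 - 159667200 + 21772800 - 1451520 + 40320
= 339696000

339696000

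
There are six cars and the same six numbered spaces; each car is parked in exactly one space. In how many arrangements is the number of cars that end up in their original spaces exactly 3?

40

Pick the 3 fixed positions: C(6,3) = 20 ways.
The other 3 form a derangement: !3 = 2.
Total: 20 × 2 = 40.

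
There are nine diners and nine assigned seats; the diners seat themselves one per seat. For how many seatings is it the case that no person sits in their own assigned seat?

Recurrence: !9 = 9·!8 + (-1)^9.
!9 = 9·14833 - 1 = 133496

133496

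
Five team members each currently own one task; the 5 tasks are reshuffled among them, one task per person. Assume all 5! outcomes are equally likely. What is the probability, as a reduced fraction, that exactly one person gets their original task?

Favorable outcomes: C(5,1)·!4 = 5·9 = 45.
Total outcomes: 5! = 120.
Probability = 45/120 = 3/8.

3/8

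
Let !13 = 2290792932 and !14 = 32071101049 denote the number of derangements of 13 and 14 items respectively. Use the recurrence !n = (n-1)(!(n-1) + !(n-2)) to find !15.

!15 = (15-1)·(!14 + !13) = 14·(32071101049 + 2290792932) = 14·34361893981 = 481066515734.

481066515734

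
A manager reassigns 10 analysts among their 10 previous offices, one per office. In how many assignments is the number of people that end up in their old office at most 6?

3628514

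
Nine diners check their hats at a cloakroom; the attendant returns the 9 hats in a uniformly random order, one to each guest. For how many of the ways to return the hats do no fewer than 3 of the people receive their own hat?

29143

# with exactly i fixed is C(9,i)·!(9-i); sum over i=3..9:
  i=3: C(9,3)·!6 = 84·265 = 22260
  i=4: C(9,4)·!5 = 126·44 = 5544
  i=5: C(9,5)·!4 = 126·9 = 1134
  i=6: C(9,6)·!3 = 84·2 = 168
  i=7: C(9,7)·!2 = 36·1 = 36
  i=8: C(9,8)·!1 = 9·0 = 0
  i=9: C(9,9)·!0 = 1·1 = 1
Total = 29143.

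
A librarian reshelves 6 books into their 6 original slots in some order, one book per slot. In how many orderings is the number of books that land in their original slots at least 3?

56

# with exactly i fixed is C(6,i)·!(6-i); sum over i=3..6:
  i=3: C(6,3)·!3 = 20·2 = 40
  i=4: C(6,4)·!2 = 15·1 = 15
  i=5: C(6,5)·!1 = 6·0 = 0
  i=6: C(6,6)·!0 = 1·1 = 1
Total = 56.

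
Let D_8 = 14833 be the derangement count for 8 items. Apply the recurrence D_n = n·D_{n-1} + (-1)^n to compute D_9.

D_9 = 9·14833 - 1 = 133496.

133496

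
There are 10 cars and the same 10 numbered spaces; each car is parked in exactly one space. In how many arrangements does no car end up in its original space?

1334961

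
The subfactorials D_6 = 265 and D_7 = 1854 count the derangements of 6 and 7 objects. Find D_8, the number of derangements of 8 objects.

D_8 = (8-1)·(D_7 + D_6) = 7·(1854 + 265) = 7·2119 = 14833.

14833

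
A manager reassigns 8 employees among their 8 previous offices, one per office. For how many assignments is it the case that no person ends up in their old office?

Recurrence: !8 = 7·(!7 + !6).
!8 = 7·(1854 + 265) = 7·2119 = 14833

14833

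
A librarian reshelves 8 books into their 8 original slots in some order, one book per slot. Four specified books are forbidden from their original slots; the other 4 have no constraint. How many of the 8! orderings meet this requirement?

24024

Let A_j be the event that the j-th constrained one is fixed. By inclusion-exclusion over the 4 events:
Σ_{j=0}^{4} (-1)^j C(4,j)(8-j)!
= C(4,0)·8! - C(4,1)·7! + C(4,2)·6! - C(4,3)·5! + C(4,4)·4!
= 40320 - 20160 + 4320 - 480 + 24
= 24024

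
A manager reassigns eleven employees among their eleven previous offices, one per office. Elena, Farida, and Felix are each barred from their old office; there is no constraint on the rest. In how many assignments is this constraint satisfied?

30078720

Let A_j be the event that the j-th constrained one is fixed. By inclusion-exclusion over the 3 events:
Σ_{j=0}^{3} (-1)^j C(3,j)(11-j)!
= C(3,0)·11! - C(3,1)·10! + C(3,2)·9! - C(3,3)·8!
= 39916800 - 10886400 + 1088640 - 40320
= 30078720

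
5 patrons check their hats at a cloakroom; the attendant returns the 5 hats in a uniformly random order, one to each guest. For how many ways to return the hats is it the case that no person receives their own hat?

!5 is the nearest integer to 5!/e.
5! = 120, and 120/e ≈ 44.15, so !5 = 44.

44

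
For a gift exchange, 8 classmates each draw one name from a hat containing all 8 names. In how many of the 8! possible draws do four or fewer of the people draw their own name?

# with exactly i fixed is C(8,i)·!(8-i); sum over i=0..4:
  i=0: C(8,0)·!8 = 1·14833 = 14833
  i=1: C(8,1)·!7 = 8·1854 = 14832
  i=2: C(8,2)·!6 = 28·265 = 7420
  i=3: C(8,3)·!5 = 56·44 = 2464
  i=4: C(8,4)·!4 = 70·9 = 630
Total = 40179.

40179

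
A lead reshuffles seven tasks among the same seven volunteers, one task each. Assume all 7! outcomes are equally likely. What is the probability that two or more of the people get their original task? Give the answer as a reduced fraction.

Favorable outcomes: Σ_{i≥2} C(7,i)·!(7-i) = 21·44 + 35·9 + 35·2 + 21·1 + 7·0 + 1·1 = 1331.
Total outcomes: 7! = 5040.
Probability = 1331/5040 = 1331/5040.

1331/5040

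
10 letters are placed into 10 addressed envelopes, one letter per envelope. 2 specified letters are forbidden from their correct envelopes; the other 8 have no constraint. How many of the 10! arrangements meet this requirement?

2943360

Inclusion-exclusion on the 2 forbidden self-matches:
Σ_{j=0}^{2} (-1)^j C(2,j)(10-j)!
= C(2,0)·10! - C(2,1)·9! + C(2,2)·8!
= 3628800 - 725760 + 40320
= 2943360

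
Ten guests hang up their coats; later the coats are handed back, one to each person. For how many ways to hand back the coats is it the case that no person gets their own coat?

1334961

!10 is the nearest integer to 10!/e.
10! = 3628800, and 3628800/e ≈ 1334960.92, so !10 = 1334961.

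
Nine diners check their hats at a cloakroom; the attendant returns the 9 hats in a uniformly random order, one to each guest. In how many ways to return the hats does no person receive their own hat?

133496

!9 = 9! · Σ_{k=0}^{9} (-1)^k/k!
= 9! - 9!/1! + 9!/2! - 9!/3! + 9!/4! - 9!/5! + 9!/6! - 9!/7! + 9!/8! - 9!/9!
= 362880 - 362880 + 181440 - 60480 + 15120 - 3024 + 504 - 72 + 9 - 1
= 133496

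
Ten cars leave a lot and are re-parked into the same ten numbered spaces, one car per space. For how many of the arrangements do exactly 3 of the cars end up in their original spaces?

222480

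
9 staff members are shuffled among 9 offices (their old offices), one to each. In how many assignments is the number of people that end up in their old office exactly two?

Choose which 2 of the 9 are fixed: C(9,2) = 36.
The remaining 7 must be deranged: !7 = 1854.
Total: 36 × 1854 = 66744.

66744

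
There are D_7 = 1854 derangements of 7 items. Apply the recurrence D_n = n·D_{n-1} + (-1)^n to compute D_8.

14833

D_8 = 8·1854 + 1 = 14833.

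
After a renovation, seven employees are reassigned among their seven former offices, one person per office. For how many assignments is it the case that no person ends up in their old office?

1854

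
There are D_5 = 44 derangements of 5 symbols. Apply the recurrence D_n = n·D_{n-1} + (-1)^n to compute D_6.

265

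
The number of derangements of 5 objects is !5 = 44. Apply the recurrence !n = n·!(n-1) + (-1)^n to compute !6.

!6 = 6·44 + 1 = 265.

265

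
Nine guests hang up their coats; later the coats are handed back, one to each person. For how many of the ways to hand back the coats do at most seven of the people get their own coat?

Sum C(9,i)·!(9-i) for i = 0..7:
  i=0: C(9,0)·!9 = 1·133496 = 133496
  i=1: C(9,1)·!8 = 9·14833 = 133497
  i=2: C(9,2)·!7 = 36·1854 = 66744
  i=3: C(9,3)·!6 = 84·265 = 22260
  i=4: C(9,4)·!5 = 126·44 = 5544
  i=5: C(9,5)·!4 = 126·9 = 1134
  i=6: C(9,6)·!3 = 84·2 = 168
  i=7: C(9,7)·!2 = 36·1 = 36
Total = 362879.

362879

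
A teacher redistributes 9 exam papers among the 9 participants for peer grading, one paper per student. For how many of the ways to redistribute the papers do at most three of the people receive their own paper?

Sum C(9,i)·!(9-i) for i = 0..3:
  i=0: C(9,0)·!9 = 1·133496 = 133496
  i=1: C(9,1)·!8 = 9·14833 = 133497
  i=2: C(9,2)·!7 = 36·1854 = 66744
  i=3: C(9,3)·!6 = 84·265 = 22260
Total = 355997.

355997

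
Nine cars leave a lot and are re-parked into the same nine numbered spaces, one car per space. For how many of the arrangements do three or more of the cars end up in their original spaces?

29143

Sum C(9,i)·!(9-i) for i = 3..9:
  i=3: C(9,3)·!6 = 84·265 = 22260
  i=4: C(9,4)·!5 = 126·44 = 5544
  i=5: C(9,5)·!4 = 126·9 = 1134
  i=6: C(9,6)·!3 = 84·2 = 168
  i=7: C(9,7)·!2 = 36·1 = 36
  i=8: C(9,8)·!1 = 9·0 = 0
  i=9: C(9,9)·!0 = 1·1 = 1
Total = 29143.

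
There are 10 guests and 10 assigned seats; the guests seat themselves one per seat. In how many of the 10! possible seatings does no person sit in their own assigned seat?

1334961

Use !n = n·!(n-1) + (-1)^n.
!10 = 10·133496 + 1 = 1334961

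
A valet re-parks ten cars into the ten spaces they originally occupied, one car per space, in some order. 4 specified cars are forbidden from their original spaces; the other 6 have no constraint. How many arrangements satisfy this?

2399760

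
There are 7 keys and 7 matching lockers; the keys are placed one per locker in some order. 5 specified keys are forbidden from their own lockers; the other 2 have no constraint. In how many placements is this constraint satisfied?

2428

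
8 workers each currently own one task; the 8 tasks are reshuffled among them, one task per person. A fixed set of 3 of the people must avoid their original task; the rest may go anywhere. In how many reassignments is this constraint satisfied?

27240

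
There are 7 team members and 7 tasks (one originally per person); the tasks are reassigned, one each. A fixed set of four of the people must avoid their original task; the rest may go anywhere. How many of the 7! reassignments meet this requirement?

Inclusion-exclusion on the 4 forbidden self-matches:
Σ_{j=0}^{4} (-1)^j C(4,j)(7-j)!
= C(4,0)·7! - C(4,1)·6! + C(4,2)·5! - C(4,3)·4! + C(4,4)·3!
= 5040 - 2880 + 720 - 96 + 6
= 2790

2790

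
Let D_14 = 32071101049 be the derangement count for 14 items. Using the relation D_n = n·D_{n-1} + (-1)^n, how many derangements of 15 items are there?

481066515734

D_15 = 15·32071101049 - 1 = 481066515734.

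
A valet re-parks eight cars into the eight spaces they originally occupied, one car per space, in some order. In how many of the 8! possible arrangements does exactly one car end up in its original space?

14832

Pick the single fixed position: C(8,1) = 8 ways.
The remaining 7 must be deranged: !7 = 1854.
Total: 8 × 1854 = 14832.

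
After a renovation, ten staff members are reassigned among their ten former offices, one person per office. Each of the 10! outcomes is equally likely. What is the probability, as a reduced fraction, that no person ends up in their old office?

16481/44800

Favorable outcomes: !10 = 1334961.
Total outcomes: 10! = 3628800.
Probability = 1334961/3628800 = 16481/44800.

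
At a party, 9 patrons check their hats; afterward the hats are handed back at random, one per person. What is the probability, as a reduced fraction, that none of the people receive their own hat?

16687/45360

Favorable outcomes: !9 = 133496.
Total outcomes: 9! = 362880.
Probability = 133496/362880 = 16687/45360.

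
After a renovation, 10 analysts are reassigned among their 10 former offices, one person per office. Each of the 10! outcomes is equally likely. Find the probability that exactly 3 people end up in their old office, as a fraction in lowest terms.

103/1680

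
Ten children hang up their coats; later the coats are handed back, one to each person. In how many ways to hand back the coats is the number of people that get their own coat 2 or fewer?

3337406

Sum C(10,i)·!(10-i) for i = 0..2:
  i=0: C(10,0)·!10 = 1·1334961 = 1334961
  i=1: C(10,1)·!9 = 10·133496 = 1334960
  i=2: C(10,2)·!8 = 45·14833 = 667485
Total = 3337406.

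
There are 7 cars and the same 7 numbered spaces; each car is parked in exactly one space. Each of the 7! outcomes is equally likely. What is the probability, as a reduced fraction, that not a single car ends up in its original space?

103/280

Favorable outcomes: !7 = 1854.
Total outcomes: 7! = 5040.
Probability = 1854/5040 = 103/280.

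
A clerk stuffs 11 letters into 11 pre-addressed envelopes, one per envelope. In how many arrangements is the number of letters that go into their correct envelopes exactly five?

122430

Pick the 5 fixed positions: C(11,5) = 462 ways.
The other 6 form a derangement: !6 = 265.
Total: 462 × 265 = 122430.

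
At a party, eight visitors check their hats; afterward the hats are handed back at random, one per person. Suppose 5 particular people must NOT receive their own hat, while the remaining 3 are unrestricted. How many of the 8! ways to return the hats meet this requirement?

21234

Inclusion-exclusion on the 5 forbidden self-matches:
Σ_{j=0}^{5} (-1)^j C(5,j)(8-j)!
= C(5,0)·8! - C(5,1)·7! + C(5,2)·6! - C(5,3)·5! + C(5,4)·4! - C(5,5)·3!
= 40320 - 25200 + 7200 - 1200 + 120 - 6
= 21234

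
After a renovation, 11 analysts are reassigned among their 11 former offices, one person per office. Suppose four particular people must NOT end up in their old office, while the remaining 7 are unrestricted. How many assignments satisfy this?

Inclusion-exclusion on the 4 forbidden self-matches:
Σ_{j=0}^{4} (-1)^j C(4,j)(11-j)!
= C(4,0)·11! - C(4,1)·10! + C(4,2)·9! - C(4,3)·8! + C(4,4)·7!
= 39916800 - 14515200 + 2177280 - 161280 + 5040
= 27422640

27422640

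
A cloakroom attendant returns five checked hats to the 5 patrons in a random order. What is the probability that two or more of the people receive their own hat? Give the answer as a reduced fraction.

31/120

Favorable outcomes: Σ_{i≥2} C(5,i)·!(5-i) = 10·2 + 10·1 + 5·0 + 1·1 = 31.
Total outcomes: 5! = 120.
Probability = 31/120 = 31/120.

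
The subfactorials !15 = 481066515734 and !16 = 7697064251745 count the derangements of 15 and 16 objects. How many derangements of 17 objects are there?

130850092279664

!17 = (17-1)·(!16 + !15) = 16·(7697064251745 + 481066515734) = 16·8178130767479 = 130850092279664.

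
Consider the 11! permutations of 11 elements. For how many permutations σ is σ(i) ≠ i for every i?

Use !n = n·!(n-1) + (-1)^n.
!11 = 11·1334961 - 1 = 14684570

14684570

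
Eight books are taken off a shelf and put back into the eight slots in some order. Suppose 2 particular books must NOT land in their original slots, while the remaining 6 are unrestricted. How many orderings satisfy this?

30960

Inclusion-exclusion on the 2 forbidden self-matches:
Σ_{j=0}^{2} (-1)^j C(2,j)(8-j)!
= C(2,0)·8! - C(2,1)·7! + C(2,2)·6!
= 40320 - 10080 + 720
= 30960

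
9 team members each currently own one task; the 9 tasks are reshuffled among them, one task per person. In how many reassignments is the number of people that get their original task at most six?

362843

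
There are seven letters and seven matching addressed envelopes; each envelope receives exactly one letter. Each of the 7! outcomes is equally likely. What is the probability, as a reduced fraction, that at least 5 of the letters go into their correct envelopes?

11/2520

Favorable outcomes: Σ_{i≥5} C(7,i)·!(7-i) = 21·1 + 7·0 + 1·1 = 22.
Total outcomes: 7! = 5040.
Probability = 22/5040 = 11/2520.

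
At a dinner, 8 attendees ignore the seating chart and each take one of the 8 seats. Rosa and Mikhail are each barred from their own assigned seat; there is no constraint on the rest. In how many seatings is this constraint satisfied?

30960

Let A_j be the event that the j-th constrained one is fixed. By inclusion-exclusion over the 2 events:
Σ_{j=0}^{2} (-1)^j C(2,j)(8-j)!
= C(2,0)·8! - C(2,1)·7! + C(2,2)·6!
= 40320 - 10080 + 720
= 30960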